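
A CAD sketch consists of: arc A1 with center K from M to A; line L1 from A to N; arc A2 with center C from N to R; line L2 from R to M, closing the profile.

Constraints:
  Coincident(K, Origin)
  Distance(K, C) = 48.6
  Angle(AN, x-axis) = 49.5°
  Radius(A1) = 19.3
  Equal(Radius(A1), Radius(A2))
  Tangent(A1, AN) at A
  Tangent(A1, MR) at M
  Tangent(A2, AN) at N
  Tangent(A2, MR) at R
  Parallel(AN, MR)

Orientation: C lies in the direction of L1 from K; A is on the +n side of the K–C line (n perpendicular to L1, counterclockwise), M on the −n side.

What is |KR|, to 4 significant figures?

52.29

The slot axis is L1's direction at 49.5°, so u = (cos 49.5°, sin 49.5°) = (0.6494, 0.7604) and n = (−sin 49.5°, cos 49.5°) = (-0.7604, 0.6494). K is at the origin and C lies 48.6 along u from K, so C = 48.6·u = (31.56, 36.96). Tangency of A1 to both parallel lines with radius 19.3 puts A and M at K ± 19.3·n: A = (-14.68, 12.53), M = (14.68, -12.53). Equal radii place N and R the same way about C: N = C + 19.3·n = (16.89, 49.49), R = C − 19.3·n = (46.24, 24.42). Then |KR| = |R − K| = 52.29.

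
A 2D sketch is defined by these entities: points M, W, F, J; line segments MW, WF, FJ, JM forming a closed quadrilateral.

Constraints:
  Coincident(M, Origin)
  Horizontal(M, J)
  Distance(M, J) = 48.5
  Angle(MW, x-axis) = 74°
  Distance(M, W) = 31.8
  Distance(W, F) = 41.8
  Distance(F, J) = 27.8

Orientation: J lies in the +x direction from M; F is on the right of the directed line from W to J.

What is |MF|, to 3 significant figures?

24.0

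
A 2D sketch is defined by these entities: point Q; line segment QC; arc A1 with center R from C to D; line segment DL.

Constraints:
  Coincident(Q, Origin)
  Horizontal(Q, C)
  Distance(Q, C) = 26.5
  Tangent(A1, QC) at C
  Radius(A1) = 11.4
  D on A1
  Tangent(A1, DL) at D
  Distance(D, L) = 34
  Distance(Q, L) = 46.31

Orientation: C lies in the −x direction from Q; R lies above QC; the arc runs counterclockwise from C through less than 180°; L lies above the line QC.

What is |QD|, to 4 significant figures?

18.47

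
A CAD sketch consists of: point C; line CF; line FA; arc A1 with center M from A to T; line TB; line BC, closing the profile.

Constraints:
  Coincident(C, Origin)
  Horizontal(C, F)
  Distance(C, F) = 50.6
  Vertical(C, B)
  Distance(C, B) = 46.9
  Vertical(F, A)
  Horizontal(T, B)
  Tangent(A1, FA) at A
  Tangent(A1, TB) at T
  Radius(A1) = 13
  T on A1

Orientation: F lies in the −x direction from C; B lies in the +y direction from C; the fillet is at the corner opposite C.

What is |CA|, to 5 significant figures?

60.906

The virtual corner opposite C is at (-50.600, 46.900). Since A1 is tangent to FA there, MA ⟂ FA and the tangent condition forces MT to be normal to TB, with radius 13.0, so the center M sits 13.0 in from both sides at M = (-37.600, 33.900). That places the tangent points at A = (-50.600, 33.900) on FA and T = (-37.600, 46.900) on TB. Then |CA| = |A − C| = 60.906.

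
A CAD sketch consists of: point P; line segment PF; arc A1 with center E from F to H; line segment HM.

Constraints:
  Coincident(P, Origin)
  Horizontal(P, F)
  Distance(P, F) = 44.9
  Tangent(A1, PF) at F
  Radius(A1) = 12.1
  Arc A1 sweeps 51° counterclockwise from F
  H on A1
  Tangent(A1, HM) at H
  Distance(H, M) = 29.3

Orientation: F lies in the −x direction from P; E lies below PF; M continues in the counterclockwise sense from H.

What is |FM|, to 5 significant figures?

38.962

P is at the origin; P and F share the same y with |PF| = 44.9 and F on the −x side, so F = (-44.900, 0.0000). The tangent condition forces EF to be normal to PF, so E = F + (0, -12.1) = (-44.900, -12.100). On A1, F sits at bearing 90° from E; a 51° counterclockwise sweep puts H at bearing 141°, so H = E + 12.1·(cos 141°, sin 141°) = (-54.303, -4.4852). Since A1 is tangent to HM there, EH ⟂ HM, so HM runs along (−sin 141°, cos 141°); with |HM| = 29.3, M = (-72.743, -27.256). Then |FM| = |M − F| = 38.962.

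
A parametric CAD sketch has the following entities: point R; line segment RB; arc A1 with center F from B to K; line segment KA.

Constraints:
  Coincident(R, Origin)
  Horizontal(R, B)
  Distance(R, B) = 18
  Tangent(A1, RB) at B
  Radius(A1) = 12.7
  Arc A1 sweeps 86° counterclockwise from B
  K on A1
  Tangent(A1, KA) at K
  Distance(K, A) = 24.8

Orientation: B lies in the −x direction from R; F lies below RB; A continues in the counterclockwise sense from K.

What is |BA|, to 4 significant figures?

39.29

R is at the origin; R and B share the same y with |RB| = 18.0 and B on the −x side, so B = (-18.00, 0.000). A1 meets RB tangentially, so FB is at right angles to RB, so F = B + (0, -12.7) = (-18.00, -12.70). On A1, B sits at bearing 90° from F; an 86° counterclockwise sweep puts K at bearing 176°, so K = F + 12.7·(cos 176°, sin 176°) = (-30.67, -11.81). Since A1 is tangent to KA there, FK ⟂ KA, so KA runs along (−sin 176°, cos 176°); with |KA| = 24.8, A = (-32.40, -36.55). Then |BA| = |A − B| = 39.29.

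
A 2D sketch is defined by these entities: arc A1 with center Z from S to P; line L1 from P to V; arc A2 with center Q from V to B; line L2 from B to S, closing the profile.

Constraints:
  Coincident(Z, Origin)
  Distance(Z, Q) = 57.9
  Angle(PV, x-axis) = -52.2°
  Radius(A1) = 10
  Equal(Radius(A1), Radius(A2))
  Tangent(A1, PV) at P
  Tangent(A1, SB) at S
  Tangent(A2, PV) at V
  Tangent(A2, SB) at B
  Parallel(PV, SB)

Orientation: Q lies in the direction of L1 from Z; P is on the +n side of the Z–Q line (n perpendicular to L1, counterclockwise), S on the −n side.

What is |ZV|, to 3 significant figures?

58.8

The slot axis is L1's direction at -52.2°, so u = (cos -52.2°, sin -52.2°) = (0.613, -0.790) and n = (−sin -52.2°, cos -52.2°) = (0.790, 0.613). Z is at the origin and Q lies 57.9 along u from Z, so Q = 57.9·u = (35.5, -45.7). Tangency of A1 to both parallel lines with radius 10.0 puts P and S at Z ± 10.0·n: P = (7.90, 6.13), S = (-7.90, -6.13). Equal radii place V and B the same way about Q: V = Q + 10.0·n = (43.4, -39.6), B = Q − 10.0·n = (27.6, -51.9). Then |ZV| = |V − Z| = 58.8.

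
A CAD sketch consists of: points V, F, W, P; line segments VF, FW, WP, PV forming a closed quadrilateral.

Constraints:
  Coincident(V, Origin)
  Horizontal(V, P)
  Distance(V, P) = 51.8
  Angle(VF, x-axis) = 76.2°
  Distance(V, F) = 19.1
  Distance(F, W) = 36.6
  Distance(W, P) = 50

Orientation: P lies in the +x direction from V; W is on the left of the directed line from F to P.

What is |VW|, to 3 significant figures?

54.0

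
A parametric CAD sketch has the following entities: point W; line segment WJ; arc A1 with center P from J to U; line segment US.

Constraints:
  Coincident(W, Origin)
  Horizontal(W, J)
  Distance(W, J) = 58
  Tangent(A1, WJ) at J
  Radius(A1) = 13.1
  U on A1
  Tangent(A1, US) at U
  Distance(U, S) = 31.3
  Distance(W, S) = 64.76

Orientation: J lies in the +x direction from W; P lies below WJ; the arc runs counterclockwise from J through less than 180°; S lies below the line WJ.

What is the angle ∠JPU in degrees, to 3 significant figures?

93.0°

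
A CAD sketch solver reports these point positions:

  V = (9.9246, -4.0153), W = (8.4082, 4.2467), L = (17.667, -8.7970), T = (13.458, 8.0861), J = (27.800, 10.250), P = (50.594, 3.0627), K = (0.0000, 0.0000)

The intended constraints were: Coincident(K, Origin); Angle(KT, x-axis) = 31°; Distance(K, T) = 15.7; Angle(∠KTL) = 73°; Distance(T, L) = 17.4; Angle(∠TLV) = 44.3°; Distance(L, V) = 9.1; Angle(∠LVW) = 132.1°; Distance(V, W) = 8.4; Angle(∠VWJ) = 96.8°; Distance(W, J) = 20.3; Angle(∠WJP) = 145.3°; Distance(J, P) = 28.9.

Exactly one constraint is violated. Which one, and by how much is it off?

Distance(J, P) = 28.9 — off by 5.00.

K = (0.00, 0.00) ✓; KT at 31.00° ✓; |KT| = 15.70 ✓; ∠KTL = 73.00° ✓; |TL| = 17.40 ✓; ∠TLV = 44.30° ✓; |LV| = 9.100 ✓; ∠LVW = 132.1° ✓; |VW| = 8.400 ✓; ∠VWJ = 96.80° ✓; |WJ| = 20.30 ✓; ∠WJP = 145.3° ✓; |JP| = 23.90 ✗.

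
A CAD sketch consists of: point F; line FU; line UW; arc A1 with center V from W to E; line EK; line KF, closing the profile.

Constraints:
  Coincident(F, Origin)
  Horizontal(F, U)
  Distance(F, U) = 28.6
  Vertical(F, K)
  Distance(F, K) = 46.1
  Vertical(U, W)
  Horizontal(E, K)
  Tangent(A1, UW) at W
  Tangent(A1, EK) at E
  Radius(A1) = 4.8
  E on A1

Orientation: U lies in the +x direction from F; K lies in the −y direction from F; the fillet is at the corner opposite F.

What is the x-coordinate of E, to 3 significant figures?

23.8

F is at the origin; F and U share the same y with |FU| = 28.6 and U on the +x side, so U = (28.6, 0.00). FK is vertical with |FK| = 46.1 and K on the −y side, so K = (0.00, -46.1). The virtual corner opposite F is at (28.6, -46.1). Since A1 is tangent to UW there, VW ⟂ UW and the tangent condition forces VE to be normal to EK, with radius 4.8, so the center V sits 4.8 in from both sides at V = (23.8, -41.3). That places the tangent points at W = (28.6, -41.3) on UW and E = (23.8, -46.1) on EK. So E.x = 23.8.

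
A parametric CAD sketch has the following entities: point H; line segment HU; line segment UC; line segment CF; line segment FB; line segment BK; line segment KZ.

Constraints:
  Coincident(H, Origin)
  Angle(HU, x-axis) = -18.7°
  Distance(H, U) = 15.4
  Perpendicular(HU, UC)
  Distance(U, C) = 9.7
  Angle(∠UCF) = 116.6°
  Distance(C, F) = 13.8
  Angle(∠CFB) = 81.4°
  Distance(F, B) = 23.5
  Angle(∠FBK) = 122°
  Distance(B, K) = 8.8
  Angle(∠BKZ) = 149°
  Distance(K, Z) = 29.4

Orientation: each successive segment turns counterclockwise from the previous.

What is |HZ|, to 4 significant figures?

37.08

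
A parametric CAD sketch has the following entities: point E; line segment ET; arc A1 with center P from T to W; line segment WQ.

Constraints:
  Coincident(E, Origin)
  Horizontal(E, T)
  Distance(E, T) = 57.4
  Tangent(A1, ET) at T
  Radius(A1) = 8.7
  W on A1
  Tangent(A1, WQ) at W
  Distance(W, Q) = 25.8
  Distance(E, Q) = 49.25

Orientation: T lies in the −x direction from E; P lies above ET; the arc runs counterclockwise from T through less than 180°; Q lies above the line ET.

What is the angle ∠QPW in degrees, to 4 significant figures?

71.37°

Checks: |PW| = 8.700 ✓; ∠(PW, WQ) = 90.00° ✓; |WQ| = 25.80 ✓; |EQ| = 49.25 ✓.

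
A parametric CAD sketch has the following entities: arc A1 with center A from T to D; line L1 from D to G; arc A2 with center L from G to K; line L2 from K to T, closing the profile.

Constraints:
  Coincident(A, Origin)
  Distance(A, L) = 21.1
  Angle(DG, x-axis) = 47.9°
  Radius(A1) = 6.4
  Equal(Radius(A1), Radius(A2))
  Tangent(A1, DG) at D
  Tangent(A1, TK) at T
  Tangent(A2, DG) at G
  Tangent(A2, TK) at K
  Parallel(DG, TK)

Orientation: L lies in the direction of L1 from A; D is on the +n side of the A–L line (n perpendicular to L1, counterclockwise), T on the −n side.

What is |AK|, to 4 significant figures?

22.05

The slot axis is L1's direction at 47.9°, so u = (cos 47.9°, sin 47.9°) = (0.6704, 0.7420) and n = (−sin 47.9°, cos 47.9°) = (-0.7420, 0.6704). A is at the origin and L lies 21.1 along u from A, so L = 21.1·u = (14.15, 15.66). Tangency of A1 to both parallel lines with radius 6.4 puts D and T at A ± 6.4·n: D = (-4.749, 4.291), T = (4.749, -4.291). Equal radii place G and K the same way about L: G = L + 6.4·n = (9.397, 19.95), K = L − 6.4·n = (18.89, 11.36). Then |AK| = |K − A| = 22.05.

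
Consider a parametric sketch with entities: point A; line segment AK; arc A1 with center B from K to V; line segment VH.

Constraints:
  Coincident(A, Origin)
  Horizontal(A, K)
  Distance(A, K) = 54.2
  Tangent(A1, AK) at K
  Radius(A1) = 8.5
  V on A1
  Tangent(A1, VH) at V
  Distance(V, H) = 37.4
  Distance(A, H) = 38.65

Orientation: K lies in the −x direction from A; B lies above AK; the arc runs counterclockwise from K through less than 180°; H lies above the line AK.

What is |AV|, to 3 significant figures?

47.9

A is at the origin; A and K share the same y with |AK| = 54.2 and K on the −x side, so K = (-54.2, 0.00). The tangent condition forces BK to be normal to AK, so B = K + (0, 8.5) = (-54.2, 8.50). Since BV ⟂ VH (tangency), |BH| = √(8.5² + 37.4²) = 38.4 regardless of where V sits on A1. So H lies on both circle(A, 38.65) and circle(B, 38.4); the above-AK intersection is H = (-23.1, 31.0). V is the foot of the tangent from H: V = (-47.8, 2.89).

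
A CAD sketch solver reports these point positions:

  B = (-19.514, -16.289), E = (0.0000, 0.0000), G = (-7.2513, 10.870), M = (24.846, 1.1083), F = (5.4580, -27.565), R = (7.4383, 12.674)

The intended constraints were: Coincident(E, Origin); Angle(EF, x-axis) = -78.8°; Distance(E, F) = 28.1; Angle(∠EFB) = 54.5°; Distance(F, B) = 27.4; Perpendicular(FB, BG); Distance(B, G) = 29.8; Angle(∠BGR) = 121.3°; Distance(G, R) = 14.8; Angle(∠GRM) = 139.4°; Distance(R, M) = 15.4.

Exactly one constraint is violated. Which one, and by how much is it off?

Distance(R, M) = 15.4 — off by 5.50.

E = (0.00, 0.00) ✓; EF at -78.80° ✓; |EF| = 28.10 ✓; ∠EFB = 54.50° ✓; |FB| = 27.40 ✓; ∠(FB, BG) = 90.00° ✓; |BG| = 29.80 ✓; ∠BGR = 121.3° ✓; |GR| = 14.80 ✓; ∠GRM = 139.4° ✓; |RM| = 20.90 ✗.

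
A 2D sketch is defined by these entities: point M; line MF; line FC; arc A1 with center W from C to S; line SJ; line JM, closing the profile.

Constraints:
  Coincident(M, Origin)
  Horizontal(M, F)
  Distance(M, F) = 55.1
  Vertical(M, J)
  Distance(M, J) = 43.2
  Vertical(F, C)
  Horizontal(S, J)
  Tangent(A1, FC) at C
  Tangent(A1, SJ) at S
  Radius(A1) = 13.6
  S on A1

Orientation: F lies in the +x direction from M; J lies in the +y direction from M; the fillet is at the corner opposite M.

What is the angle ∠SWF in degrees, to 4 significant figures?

155.3°

The virtual corner opposite M is at (55.10, 43.20). A1 meets FC tangentially, so WC is at right angles to FC and A1 meets SJ tangentially, so WS is at right angles to SJ, with radius 13.6, so the center W sits 13.6 in from both sides at W = (41.50, 29.60). That places the tangent points at C = (55.10, 29.60) on FC and S = (41.50, 43.20) on SJ. Then cos ∠SWF = WS·WF / (|WS||WF|), giving 155.3°.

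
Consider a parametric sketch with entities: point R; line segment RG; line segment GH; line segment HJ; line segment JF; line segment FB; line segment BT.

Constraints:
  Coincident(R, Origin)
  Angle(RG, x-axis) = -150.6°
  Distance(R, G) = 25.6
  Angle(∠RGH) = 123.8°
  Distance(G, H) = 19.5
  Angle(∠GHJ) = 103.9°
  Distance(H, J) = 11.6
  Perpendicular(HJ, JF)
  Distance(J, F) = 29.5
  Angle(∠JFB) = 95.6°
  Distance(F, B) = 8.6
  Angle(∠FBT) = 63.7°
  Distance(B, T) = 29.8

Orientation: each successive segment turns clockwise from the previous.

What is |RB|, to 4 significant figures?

12.12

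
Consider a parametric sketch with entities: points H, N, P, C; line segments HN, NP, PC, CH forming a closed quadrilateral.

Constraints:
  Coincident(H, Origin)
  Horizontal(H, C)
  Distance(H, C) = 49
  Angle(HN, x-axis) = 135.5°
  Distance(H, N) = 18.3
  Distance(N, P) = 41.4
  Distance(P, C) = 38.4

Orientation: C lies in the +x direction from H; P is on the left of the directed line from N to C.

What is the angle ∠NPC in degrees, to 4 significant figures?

105.1°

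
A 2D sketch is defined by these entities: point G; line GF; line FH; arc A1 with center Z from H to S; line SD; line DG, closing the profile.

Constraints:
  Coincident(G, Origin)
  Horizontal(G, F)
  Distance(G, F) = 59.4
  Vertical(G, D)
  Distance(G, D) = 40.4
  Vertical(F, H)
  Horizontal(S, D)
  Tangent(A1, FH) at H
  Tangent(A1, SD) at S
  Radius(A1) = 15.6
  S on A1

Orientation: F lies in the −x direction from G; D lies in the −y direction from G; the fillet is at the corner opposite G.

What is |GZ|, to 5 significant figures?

50.334

G is at the origin; G and F share the same y with |GF| = 59.4 and F on the −x side, so F = (-59.400, 0.0000). G and D share the same x with |GD| = 40.4 and D on the −y side, so D = (0.0000, -40.400). The virtual corner opposite G is at (-59.400, -40.400). Since A1 is tangent to FH there, ZH ⟂ FH and the tangent condition forces ZS to be normal to SD, with radius 15.6, so the center Z sits 15.6 in from both sides at Z = (-43.800, -24.800). Then |GZ| = |Z − G| = 50.334.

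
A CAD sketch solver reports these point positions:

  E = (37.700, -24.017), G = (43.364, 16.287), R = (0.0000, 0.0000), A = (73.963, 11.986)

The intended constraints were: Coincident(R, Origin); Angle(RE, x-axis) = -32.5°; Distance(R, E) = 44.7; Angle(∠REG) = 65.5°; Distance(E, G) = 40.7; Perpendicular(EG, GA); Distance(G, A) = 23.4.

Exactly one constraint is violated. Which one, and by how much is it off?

Distance(G, A) = 23.4 — off by 7.50.

R = (0.00, 0.00) ✓; RE at -32.50° ✓; |RE| = 44.70 ✓; ∠REG = 65.50° ✓; |EG| = 40.70 ✓; ∠(EG, GA) = 90.00° ✓; |GA| = 30.90 ✗.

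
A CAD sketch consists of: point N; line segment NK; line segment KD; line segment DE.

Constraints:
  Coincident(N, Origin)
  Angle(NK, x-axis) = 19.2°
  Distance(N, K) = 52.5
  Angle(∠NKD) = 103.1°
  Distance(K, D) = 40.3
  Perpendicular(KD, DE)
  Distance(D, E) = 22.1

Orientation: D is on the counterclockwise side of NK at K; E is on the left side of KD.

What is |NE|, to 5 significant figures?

59.730

∠NKD = 103.1°, so KD runs at 19.2° + (180° − 103.1°) = 96.100° from the x-axis; with |KD| = 40.3, D = K + 40.3·(cos 96.100°, sin 96.100°) = (45.297, 57.337). KD ⟂ DE; with |DE| = 22.1 on the left of KD, E = D + 22.1·(-0.99434, -0.10626) = (23.322, 54.989). Then |NE| = |E − N| = 59.730.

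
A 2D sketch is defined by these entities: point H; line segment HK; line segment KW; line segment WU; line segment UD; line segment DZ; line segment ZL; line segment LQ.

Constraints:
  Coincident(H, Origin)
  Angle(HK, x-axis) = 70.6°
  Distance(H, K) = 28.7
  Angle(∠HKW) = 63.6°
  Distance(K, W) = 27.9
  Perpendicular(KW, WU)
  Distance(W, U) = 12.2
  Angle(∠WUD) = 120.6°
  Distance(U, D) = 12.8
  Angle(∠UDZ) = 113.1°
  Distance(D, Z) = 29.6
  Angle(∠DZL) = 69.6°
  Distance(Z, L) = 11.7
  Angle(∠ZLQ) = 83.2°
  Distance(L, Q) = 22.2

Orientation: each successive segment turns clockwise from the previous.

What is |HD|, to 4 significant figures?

8.116

KW is perpendicular to WU, so WU runs at -135.8°; with |WU| = 12.2, U = (20.24, -1.437). ∠WUD = 120.6° gives UD at 164.8° from the x-axis; with |UD| = 12.8, D = (7.885, 1.919). Then |HD| = |D − H| = 8.116.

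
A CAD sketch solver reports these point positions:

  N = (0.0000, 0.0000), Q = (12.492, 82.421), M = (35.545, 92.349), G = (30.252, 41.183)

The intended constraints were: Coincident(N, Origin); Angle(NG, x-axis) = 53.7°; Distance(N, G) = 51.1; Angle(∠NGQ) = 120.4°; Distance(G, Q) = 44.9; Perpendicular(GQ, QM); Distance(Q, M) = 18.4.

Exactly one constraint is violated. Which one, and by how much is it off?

Distance(Q, M) = 18.4 — off by 6.70.

N = (0.00, 0.00) ✓; NG at 53.70° ✓; |NG| = 51.10 ✓; ∠NGQ = 120.4° ✓; |GQ| = 44.90 ✓; ∠(GQ, QM) = 90.00° ✓; |QM| = 25.10 ✗.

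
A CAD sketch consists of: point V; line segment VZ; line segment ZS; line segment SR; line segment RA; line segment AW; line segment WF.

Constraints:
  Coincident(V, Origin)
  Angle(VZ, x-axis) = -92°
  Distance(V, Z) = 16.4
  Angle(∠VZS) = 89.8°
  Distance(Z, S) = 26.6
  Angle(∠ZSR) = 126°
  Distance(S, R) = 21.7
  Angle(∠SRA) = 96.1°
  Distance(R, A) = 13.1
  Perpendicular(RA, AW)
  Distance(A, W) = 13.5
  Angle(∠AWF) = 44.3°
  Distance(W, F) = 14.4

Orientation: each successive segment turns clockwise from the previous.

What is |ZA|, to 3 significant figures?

39.6

∠ZSR = 126.0° gives SR at 124° from the x-axis; with |SR| = 21.7, R = (-39.2, 2.66). ∠SRA = 96.1° gives RA at 39.9° from the x-axis; with |RA| = 13.1, A = (-29.2, 11.1). Then |ZA| = |A − Z| = 39.6.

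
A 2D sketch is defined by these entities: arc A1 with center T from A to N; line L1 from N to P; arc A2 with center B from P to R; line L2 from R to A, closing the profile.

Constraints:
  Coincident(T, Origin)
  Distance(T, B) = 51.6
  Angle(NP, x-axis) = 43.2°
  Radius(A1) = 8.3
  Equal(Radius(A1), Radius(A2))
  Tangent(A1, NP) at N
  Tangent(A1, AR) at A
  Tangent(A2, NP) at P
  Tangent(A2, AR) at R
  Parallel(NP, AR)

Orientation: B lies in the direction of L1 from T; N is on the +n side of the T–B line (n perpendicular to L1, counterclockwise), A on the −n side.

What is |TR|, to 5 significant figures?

52.263

The slot axis is L1's direction at 43.2°, so u = (cos 43.2°, sin 43.2°) = (0.72897, 0.68455) and n = (−sin 43.2°, cos 43.2°) = (-0.68455, 0.72897). T is at the origin and B lies 51.6 along u from T, so B = 51.6·u = (37.615, 35.323). Tangency of A1 to both parallel lines with radius 8.3 puts N and A at T ± 8.3·n: N = (-5.6817, 6.0504), A = (5.6817, -6.0504). Equal radii place P and R the same way about B: P = B + 8.3·n = (31.933, 41.373), R = B − 8.3·n = (43.297, 29.272). Then |TR| = |R − T| = 52.263.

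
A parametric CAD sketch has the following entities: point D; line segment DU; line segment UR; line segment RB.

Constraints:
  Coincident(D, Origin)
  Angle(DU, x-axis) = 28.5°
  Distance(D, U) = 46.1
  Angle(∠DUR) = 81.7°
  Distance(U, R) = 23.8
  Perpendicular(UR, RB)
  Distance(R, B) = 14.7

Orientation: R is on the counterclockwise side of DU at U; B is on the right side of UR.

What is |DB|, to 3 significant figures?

62.7

D is at the origin; DU runs at 28.5° with length 46.1, so U = 46.1·(cos 28.5°, sin 28.5°) = (40.5, 22.0). ∠DUR = 81.7°, so UR runs at 28.5° + (180° − 81.7°) = 127° from the x-axis; with |UR| = 23.8, R = U + 23.8·(cos 127°, sin 127°) = (26.3, 41.1). UR ⟂ RB; with |RB| = 14.7 on the right of UR, B = R + 14.7·(0.801, 0.599) = (38.0, 49.9). Then |DB| = |B − D| = 62.7.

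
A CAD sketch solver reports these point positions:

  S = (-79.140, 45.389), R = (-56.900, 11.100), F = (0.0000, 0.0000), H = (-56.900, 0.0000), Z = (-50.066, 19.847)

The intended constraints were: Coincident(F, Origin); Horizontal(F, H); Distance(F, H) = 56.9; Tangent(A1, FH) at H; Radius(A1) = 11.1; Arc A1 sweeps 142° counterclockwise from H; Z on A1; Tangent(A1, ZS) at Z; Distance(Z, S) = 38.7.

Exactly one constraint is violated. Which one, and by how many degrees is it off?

Tangent(A1, ZS) at Z — off by 3.30°.

F = (0.00, 0.00) ✓; F.y = 0.00, H.y = 0.00 ✓; |FH| = 56.90 ✓; ∠(RH, HF) = 90.00° ✓; |RH| = 11.10 ✓; bearing(R→Z) − bearing(R→H) = 142.0° ✓; |RZ| = 11.10 ✓; ∠(RZ, ZS) = 93.30° ✗; |ZS| = 38.70 ✓.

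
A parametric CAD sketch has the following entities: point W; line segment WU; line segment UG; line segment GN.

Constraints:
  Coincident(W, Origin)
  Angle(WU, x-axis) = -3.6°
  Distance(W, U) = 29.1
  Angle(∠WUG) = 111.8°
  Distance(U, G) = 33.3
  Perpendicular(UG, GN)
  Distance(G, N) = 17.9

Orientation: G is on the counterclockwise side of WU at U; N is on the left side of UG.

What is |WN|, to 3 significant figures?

45.0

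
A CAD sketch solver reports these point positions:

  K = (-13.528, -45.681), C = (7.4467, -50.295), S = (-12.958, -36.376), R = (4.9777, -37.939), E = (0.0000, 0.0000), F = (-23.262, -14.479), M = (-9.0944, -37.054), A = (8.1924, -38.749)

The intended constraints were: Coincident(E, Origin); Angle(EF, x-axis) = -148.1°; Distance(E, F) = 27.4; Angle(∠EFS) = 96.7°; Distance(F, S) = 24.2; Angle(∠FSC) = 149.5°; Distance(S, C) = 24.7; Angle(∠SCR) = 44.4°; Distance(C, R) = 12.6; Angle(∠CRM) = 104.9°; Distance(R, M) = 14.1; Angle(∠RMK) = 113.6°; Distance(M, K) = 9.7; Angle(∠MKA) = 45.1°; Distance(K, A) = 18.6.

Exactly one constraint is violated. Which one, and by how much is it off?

Distance(K, A) = 18.6 — off by 4.20.

E = (0.00, 0.00) ✓; EF at -148.1° ✓; |EF| = 27.40 ✓; ∠EFS = 96.70° ✓; |FS| = 24.20 ✓; ∠FSC = 149.5° ✓; |SC| = 24.70 ✓; ∠SCR = 44.40° ✓; |CR| = 12.60 ✓; ∠CRM = 104.9° ✓; |RM| = 14.10 ✓; ∠RMK = 113.6° ✓; |MK| = 9.700 ✓; ∠MKA = 45.10° ✓; |KA| = 22.80 ✗.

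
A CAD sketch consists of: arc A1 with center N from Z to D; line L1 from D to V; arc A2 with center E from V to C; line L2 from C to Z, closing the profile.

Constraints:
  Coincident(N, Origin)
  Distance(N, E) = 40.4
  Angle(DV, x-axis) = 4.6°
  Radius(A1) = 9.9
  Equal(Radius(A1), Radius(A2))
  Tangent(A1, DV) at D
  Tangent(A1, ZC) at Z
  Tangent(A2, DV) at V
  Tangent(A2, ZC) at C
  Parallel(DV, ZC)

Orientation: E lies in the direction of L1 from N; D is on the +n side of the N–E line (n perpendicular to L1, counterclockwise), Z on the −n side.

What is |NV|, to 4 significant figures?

41.60

Tangency of A1 to both parallel lines with radius 9.9 puts D and Z at N ± 9.9·n: D = (-0.7940, 9.868), Z = (0.7940, -9.868). Equal radii place V and C the same way about E: V = E + 9.9·n = (39.48, 13.11), C = E − 9.9·n = (41.06, -6.628). Then |NV| = |V − N| = 41.60.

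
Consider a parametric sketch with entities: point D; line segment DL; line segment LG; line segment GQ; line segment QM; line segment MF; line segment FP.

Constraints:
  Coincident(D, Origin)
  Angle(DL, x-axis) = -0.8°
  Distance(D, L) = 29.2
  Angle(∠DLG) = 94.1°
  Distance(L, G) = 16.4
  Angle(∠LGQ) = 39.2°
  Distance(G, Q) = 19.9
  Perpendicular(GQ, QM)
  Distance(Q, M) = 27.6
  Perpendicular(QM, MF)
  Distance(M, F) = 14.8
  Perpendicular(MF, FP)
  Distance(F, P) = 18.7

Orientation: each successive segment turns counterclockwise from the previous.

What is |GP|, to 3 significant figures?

10.3

QM ⟂ MF, so MF runs at 45.9°; with |MF| = 14.8, F = (46.9, -6.94). MF is perpendicular to FP, so FP runs at 136°; with |FP| = 18.7, P = (33.4, 6.08). Then |GP| = |P − G| = 10.3.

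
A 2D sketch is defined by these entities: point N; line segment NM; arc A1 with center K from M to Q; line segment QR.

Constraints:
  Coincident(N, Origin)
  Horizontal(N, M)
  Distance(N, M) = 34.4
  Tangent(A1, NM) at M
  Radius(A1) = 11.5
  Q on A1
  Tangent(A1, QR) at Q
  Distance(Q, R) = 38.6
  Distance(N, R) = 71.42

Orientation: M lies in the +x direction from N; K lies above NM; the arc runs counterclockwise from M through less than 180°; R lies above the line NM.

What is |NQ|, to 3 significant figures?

46.5

Checks: |KM| = 11.50 ✓; |KQ| = 11.50 ✓; ∠(KQ, QR) = 90.00° ✓; |QR| = 38.60 ✓; |NR| = 71.42 ✓.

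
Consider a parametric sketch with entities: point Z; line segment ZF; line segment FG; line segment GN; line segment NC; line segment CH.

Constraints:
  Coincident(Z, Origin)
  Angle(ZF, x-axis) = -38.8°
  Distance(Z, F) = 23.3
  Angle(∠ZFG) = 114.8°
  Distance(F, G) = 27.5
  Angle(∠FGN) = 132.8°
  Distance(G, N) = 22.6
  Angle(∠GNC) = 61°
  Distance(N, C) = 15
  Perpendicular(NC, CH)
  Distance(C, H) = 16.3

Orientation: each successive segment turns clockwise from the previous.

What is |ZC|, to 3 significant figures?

38.1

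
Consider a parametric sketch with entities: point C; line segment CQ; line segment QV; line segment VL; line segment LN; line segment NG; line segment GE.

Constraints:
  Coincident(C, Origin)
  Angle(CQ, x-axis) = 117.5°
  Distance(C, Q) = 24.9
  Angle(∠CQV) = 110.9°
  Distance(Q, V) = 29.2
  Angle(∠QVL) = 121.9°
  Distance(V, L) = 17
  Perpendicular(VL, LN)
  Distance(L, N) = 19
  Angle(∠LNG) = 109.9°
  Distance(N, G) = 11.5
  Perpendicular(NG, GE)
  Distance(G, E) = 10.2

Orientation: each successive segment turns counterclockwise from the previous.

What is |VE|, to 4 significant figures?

13.60

C is at the origin; CQ runs at 117.5° with length 24.9, so Q = (-11.50, 22.09). ∠CQV = 110.9° gives QV at -173.4° from the x-axis; with |QV| = 29.2, V = (-40.50, 18.73). ∠QVL = 121.9° gives VL at -115.3° from the x-axis; with |VL| = 17.0, L = (-47.77, 3.361). VL is perpendicular to LN, so LN runs at -25.30°; with |LN| = 19.0, N = (-30.59, -4.759). ∠LNG = 109.9° gives NG at 44.80° from the x-axis; with |NG| = 11.5, G = (-22.43, 3.344). The perpendicularity gives GE at right angles to NG, so GE runs at 134.8°; with |GE| = 10.2, E = (-29.62, 10.58). Then |VE| = |E − V| = 13.60.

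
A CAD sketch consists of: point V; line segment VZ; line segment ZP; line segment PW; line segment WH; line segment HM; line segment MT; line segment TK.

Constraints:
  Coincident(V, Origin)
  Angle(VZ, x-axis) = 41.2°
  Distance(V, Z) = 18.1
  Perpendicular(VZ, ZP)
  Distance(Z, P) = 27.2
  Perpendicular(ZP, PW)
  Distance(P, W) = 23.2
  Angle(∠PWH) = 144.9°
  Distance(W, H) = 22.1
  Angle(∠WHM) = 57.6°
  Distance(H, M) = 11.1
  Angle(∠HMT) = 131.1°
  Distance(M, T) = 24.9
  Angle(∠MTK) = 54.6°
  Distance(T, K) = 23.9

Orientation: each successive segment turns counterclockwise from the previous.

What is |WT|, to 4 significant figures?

15.63

V is at the origin; VZ runs at 41.2° with length 18.1, so Z = (13.62, 11.92). VZ ⟂ ZP, so ZP runs at 131.2°; with |ZP| = 27.2, P = (-4.298, 32.39). ZP is perpendicular to PW, so PW runs at -138.8°; with |PW| = 23.2, W = (-21.75, 17.11). ∠PWH = 144.9° gives WH at -103.7° from the x-axis; with |WH| = 22.1, H = (-26.99, -4.365). ∠WHM = 57.6° gives HM at 18.70° from the x-axis; with |HM| = 11.1, M = (-16.47, -0.8061). ∠HMT = 131.1° gives MT at 67.60° from the x-axis; with |MT| = 24.9, T = (-6.985, 22.22). Then |WT| = |T − W| = 15.63.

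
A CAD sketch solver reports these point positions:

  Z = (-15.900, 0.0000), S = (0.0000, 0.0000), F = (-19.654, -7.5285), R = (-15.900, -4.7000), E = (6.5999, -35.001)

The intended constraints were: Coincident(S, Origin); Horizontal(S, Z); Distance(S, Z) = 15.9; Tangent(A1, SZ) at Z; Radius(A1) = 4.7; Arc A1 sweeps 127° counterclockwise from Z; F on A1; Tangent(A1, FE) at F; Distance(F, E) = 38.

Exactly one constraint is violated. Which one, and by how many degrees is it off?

Tangent(A1, FE) at F — off by 6.70°.

S = (0.00, 0.00) ✓; S.y = 0.00, Z.y = 0.00 ✓; |SZ| = 15.90 ✓; ∠(RZ, ZS) = 90.00° ✓; |RZ| = 4.700 ✓; bearing(R→F) − bearing(R→Z) = 127.0° ✓; |RF| = 4.700 ✓; ∠(RF, FE) = 83.30° ✗; |FE| = 38.00 ✓.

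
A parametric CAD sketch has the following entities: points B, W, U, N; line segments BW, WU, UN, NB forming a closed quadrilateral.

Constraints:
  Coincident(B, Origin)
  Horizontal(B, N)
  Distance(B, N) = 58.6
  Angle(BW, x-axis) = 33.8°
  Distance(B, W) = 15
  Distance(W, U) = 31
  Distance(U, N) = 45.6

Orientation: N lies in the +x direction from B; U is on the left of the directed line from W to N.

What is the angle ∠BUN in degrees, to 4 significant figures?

80.48°

B is at the origin; BN is horizontal with |BN| = 58.6 and N in +x, so N = (58.6, 0). BW runs at 33.8° with |BW| = 15.0, so W = (12.46, 8.344). U is determined by |WU| = 31.0 and |UN| = 45.6 together: it lies at the intersection of circle(W, 31.0) and circle(N, 45.6). With |WN| = 46.88, the foot of the radical line on WN is 11.51 from W and the perpendicular offset is √(31.0² − 11.51²) = 28.78. Taking the left-of-WN solution: U = (28.92, 34.62).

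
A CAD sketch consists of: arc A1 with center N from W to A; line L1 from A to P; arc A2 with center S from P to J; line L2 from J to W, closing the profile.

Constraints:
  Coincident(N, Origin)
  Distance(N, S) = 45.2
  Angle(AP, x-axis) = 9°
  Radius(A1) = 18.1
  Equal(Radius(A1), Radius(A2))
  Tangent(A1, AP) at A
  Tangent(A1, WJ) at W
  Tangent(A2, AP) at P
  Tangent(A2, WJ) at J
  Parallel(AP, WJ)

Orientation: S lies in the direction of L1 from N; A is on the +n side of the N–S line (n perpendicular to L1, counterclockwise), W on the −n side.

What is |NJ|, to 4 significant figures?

48.69

The slot axis is L1's direction at 9.0°, so u = (cos 9.0°, sin 9.0°) = (0.9877, 0.1564) and n = (−sin 9.0°, cos 9.0°) = (-0.1564, 0.9877). N is at the origin and S lies 45.2 along u from N, so S = 45.2·u = (44.64, 7.071). Tangency of A1 to both parallel lines with radius 18.1 puts A and W at N ± 18.1·n: A = (-2.831, 17.88), W = (2.831, -17.88). Equal radii place P and J the same way about S: P = S + 18.1·n = (41.81, 24.95), J = S − 18.1·n = (47.47, -10.81). Then |NJ| = |J − N| = 48.69.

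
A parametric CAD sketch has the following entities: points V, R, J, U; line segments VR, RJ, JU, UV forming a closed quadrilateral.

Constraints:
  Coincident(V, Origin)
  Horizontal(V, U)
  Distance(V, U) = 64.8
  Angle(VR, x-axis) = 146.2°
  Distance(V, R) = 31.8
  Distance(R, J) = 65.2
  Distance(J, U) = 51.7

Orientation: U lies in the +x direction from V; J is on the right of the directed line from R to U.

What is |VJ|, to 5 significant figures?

34.282

Checks: |RJ| = 65.20 ✓; |JU| = 51.70 ✓.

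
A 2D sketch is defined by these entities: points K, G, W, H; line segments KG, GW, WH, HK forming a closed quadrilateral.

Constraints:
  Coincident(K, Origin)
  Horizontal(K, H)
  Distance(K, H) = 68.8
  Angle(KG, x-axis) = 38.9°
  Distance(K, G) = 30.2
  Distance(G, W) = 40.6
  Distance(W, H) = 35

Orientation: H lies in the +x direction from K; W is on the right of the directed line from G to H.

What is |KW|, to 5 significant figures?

43.265

K is at the origin; K and H share the same y with |KH| = 68.8 and H in +x, so H = (68.8, 0). KG runs at 38.9° with |KG| = 30.2, so G = (23.503, 18.964). W is determined by |GW| = 40.6 and |WH| = 35.0 together: it lies at the intersection of circle(G, 40.6) and circle(H, 35.0). With |GH| = 49.107, the foot of the radical line on GH is 28.864 from G and the perpendicular offset is √(40.6² − 28.864²) = 28.552. Taking the right-of-GH solution: W = (39.101, -18.520).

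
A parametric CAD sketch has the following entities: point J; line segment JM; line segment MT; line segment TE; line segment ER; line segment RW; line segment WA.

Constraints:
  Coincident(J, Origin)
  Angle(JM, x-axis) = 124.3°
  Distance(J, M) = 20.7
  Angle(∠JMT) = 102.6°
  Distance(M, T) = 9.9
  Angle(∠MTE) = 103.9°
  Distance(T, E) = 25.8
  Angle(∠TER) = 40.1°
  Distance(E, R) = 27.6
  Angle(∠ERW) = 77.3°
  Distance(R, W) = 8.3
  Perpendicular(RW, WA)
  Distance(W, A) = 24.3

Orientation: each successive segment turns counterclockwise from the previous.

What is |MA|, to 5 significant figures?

26.905

J is at the origin; JM runs at 124.3° with length 20.7, so M = (-11.665, 17.100). ∠JMT = 102.6° gives MT at -158.30° from the x-axis; with |MT| = 9.9, T = (-20.863, 13.440). ∠MTE = 103.9° gives TE at -82.200° from the x-axis; with |TE| = 25.8, E = (-17.362, -12.122). ∠TER = 40.1° gives ER at 57.700° from the x-axis; with |ER| = 27.6, R = (-2.6138, 11.208). ∠ERW = 77.3° gives RW at 160.40° from the x-axis; with |RW| = 8.3, W = (-10.433, 13.992). The perpendicularity gives WA at right angles to RW, so WA runs at -109.60°; with |WA| = 24.3, A = (-18.584, -8.9001). Then |MA| = |A − M| = 26.905.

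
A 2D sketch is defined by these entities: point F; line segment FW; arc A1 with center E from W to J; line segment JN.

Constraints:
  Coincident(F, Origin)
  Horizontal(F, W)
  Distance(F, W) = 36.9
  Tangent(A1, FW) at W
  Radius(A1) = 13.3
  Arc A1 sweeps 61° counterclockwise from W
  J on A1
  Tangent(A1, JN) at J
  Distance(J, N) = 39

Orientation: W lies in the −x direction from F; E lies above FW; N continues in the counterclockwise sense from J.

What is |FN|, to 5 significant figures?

41.453

F is at the origin; FW is horizontal with |FW| = 36.9 and W on the −x side, so W = (-36.900, 0.0000). A1 meets FW tangentially, so EW is at right angles to FW, so E = W + (0, 13.3) = (-36.900, 13.300). On A1, W sits at bearing -90° from E; a 61° counterclockwise sweep puts J at bearing -29°, so J = E + 13.3·(cos -29°, sin -29°) = (-25.268, 6.8520). Since A1 is tangent to JN there, EJ ⟂ JN, so JN runs along (−sin -29°, cos -29°); with |JN| = 39.0, N = (-6.3600, 40.962). Then |FN| = |N − F| = 41.453.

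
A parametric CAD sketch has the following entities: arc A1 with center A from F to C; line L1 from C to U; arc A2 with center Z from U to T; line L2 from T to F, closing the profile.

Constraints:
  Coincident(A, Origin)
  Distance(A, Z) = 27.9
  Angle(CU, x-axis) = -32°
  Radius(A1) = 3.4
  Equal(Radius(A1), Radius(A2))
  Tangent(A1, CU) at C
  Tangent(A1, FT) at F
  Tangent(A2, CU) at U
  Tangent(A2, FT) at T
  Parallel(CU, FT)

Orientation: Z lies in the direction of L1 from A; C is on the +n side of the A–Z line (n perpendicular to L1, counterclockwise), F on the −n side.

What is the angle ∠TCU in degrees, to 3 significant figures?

13.7°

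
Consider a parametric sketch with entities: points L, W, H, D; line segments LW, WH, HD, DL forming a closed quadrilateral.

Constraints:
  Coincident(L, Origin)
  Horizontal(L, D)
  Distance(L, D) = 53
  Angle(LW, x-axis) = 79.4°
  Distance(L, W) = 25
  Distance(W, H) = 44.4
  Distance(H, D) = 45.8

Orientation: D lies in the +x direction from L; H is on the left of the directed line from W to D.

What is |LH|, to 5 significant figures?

62.923

Checks: L.y = 0.00, D.y = 0.00 ✓; |WH| = 44.40 ✓; |HD| = 45.80 ✓.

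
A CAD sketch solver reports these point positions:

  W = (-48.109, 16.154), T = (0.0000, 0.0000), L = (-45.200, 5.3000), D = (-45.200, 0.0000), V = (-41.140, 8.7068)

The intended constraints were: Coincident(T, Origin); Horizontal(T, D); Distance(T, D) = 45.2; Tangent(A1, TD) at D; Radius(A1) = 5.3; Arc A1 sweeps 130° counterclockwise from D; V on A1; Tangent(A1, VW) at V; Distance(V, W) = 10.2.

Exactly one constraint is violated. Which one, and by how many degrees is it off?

Tangent(A1, VW) at V — off by 3.10°.

T = (0.00, 0.00) ✓; T.y = 0.00, D.y = 0.00 ✓; |TD| = 45.20 ✓; ∠(LD, DT) = 90.00° ✓; |LD| = 5.300 ✓; bearing(L→V) − bearing(L→D) = 130.0° ✓; |LV| = 5.300 ✓; ∠(LV, VW) = 86.90° ✗; |VW| = 10.20 ✓.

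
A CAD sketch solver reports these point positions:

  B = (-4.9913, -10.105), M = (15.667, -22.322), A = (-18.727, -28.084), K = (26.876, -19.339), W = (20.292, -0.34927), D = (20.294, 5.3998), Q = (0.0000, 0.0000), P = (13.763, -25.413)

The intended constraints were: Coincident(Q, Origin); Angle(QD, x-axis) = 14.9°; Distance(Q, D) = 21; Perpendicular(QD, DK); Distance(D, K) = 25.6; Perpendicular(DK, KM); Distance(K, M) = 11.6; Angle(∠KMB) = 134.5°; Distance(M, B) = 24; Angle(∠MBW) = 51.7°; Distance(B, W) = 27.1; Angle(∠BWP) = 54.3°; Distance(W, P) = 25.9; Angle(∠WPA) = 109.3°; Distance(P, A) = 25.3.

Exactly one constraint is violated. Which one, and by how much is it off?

Distance(P, A) = 25.3 — off by 7.30.

Q = (0.00, 0.00) ✓; QD at 14.90° ✓; |QD| = 21.00 ✓; ∠(QD, DK) = 90.00° ✓; |DK| = 25.60 ✓; ∠(DK, KM) = 90.00° ✓; |KM| = 11.60 ✓; ∠KMB = 134.5° ✓; |MB| = 24.00 ✓; ∠MBW = 51.70° ✓; |BW| = 27.10 ✓; ∠BWP = 54.30° ✓; |WP| = 25.90 ✓; ∠WPA = 109.3° ✓; |PA| = 32.60 ✗.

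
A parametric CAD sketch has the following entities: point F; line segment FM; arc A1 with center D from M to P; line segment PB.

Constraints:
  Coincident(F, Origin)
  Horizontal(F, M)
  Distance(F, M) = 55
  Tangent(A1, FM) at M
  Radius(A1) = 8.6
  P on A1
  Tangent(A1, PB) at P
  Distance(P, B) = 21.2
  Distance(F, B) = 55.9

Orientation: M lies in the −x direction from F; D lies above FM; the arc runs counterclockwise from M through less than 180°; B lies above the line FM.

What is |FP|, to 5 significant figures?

47.249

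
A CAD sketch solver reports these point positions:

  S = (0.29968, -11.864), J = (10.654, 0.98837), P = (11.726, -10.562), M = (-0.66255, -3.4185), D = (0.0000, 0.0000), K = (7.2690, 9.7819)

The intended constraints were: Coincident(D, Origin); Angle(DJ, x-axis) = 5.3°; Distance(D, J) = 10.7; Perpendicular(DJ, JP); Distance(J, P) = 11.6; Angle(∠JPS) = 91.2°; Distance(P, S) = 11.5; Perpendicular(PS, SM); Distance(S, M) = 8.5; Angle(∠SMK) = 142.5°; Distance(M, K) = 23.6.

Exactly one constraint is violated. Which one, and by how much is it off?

Distance(M, K) = 23.6 — off by 8.20.

D = (0.00, 0.00) ✓; DJ at 5.300° ✓; |DJ| = 10.70 ✓; ∠(DJ, JP) = 90.00° ✓; |JP| = 11.60 ✓; ∠JPS = 91.20° ✓; |PS| = 11.50 ✓; ∠(PS, SM) = 90.00° ✓; |SM| = 8.500 ✓; ∠SMK = 142.5° ✓; |MK| = 15.40 ✗.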